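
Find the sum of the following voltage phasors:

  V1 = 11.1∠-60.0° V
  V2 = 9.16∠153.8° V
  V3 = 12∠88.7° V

Step 1 — Convert each phasor to rectangular form:
  V1 = 11.1·(cos(-60.0°) + j·sin(-60.0°)) = 5.55 - j9.613 V
  V2 = 9.16·(cos(153.8°) + j·sin(153.8°)) = -8.219 + j4.044 V
  V3 = 12·(cos(88.7°) + j·sin(88.7°)) = 0.2722 + j12 V
Step 2 — Sum components: V_total = -2.397 + j6.428 V.
Step 3 — Convert to polar: |V_total| = 6.86 V, ∠V_total = 110.4°.

V_total = 6.86∠110.4° V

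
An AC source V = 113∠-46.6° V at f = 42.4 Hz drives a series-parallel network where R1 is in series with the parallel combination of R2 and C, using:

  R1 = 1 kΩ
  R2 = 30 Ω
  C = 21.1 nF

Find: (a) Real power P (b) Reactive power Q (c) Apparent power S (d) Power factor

Step 1 — Angular frequency: ω = 2π·f = 2π·42.4 = 266.4 rad/s.
Step 2 — Component impedances:
  R1: Z = R = 1000 Ω
  R2: Z = R = 30 Ω
  C: Z = 1/(jωC) = -j/(ω·C) = 0 - j1.779e+05 Ω
Step 3 — Parallel branch: R2 || C = 1/(1/R2 + 1/C) = 30 - j0.005059 Ω.
Step 4 — Series with R1: Z_total = R1 + (R2 || C) = 1030 - j0.005059 Ω = 1030∠-0.0° Ω.
Step 5 — Source phasor: V = 113∠-46.6° V = 77.64 - j82.1 V.
Step 6 — Current: I = V / Z = 0.07538 - j0.07971 A = 0.1097∠-46.6° A.
Step 7 — Complex power: S = V·I* = 12.4 - j6.089e-05 VA.
Step 8 — Real power: P = Re(S) = 12.4 W.
Step 9 — Reactive power: Q = Im(S) = -6.089e-05 VAR.
Step 10 — Apparent power: |S| = 12.4 VA.
Step 11 — Power factor: PF = P/|S| = 1 (leading).

(a) P = 12.4 W  (b) Q = -6.089e-05 VAR  (c) S = 12.4 VA  (d) PF = 1 (leading)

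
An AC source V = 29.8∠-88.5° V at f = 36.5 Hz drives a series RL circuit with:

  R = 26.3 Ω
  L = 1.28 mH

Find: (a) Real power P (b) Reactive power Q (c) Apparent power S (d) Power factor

Step 1 — Angular frequency: ω = 2π·f = 2π·36.5 = 229.3 rad/s.
Step 2 — Component impedances:
  R: Z = R = 26.3 Ω
  L: Z = jωL = j·229.3·0.00128 = 0 + j0.2936 Ω
Step 3 — Series combination: Z_total = R + L = 26.3 + j0.2936 Ω = 26.3∠0.6° Ω.
Step 4 — Source phasor: V = 29.8∠-88.5° V = 0.7801 - j29.79 V.
Step 5 — Current: I = V / Z = 0.01702 - j1.133 A = 1.133∠-89.1° A.
Step 6 — Complex power: S = V·I* = 33.76 + j0.3768 VA.
Step 7 — Real power: P = Re(S) = 33.76 W.
Step 8 — Reactive power: Q = Im(S) = 0.3768 VAR.
Step 9 — Apparent power: |S| = 33.76 VA.
Step 10 — Power factor: PF = P/|S| = 0.9999 (lagging).

(a) P = 33.76 W  (b) Q = 0.3768 VAR  (c) S = 33.76 VA  (d) PF = 0.9999 (lagging)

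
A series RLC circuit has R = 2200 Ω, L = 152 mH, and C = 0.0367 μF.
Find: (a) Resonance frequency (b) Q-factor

Step 1 — Resonance condition Im(Z)=0 gives ω₀ = 1/√(LC).
Step 2 — ω₀ = 1/√(0.152·3.67e-08) = 1.339e+04 rad/s.
Step 3 — f₀ = ω₀/(2π) = 2131 Hz.
Step 4 — Series Q: Q = ω₀L/R = 1.339e+04·0.152/2200 = 0.9251.

(a) f₀ = 2131 Hz  (b) Q = 0.9251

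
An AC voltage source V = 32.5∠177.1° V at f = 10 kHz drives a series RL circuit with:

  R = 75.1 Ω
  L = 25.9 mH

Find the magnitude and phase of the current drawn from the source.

Step 1 — Angular frequency: ω = 2π·f = 2π·1e+04 = 6.283e+04 rad/s.
Step 2 — Component impedances:
  R: Z = R = 75.1 Ω
  L: Z = jωL = j·6.283e+04·0.0259 = 0 + j1627 Ω
Step 3 — Series combination: Z_total = R + L = 75.1 + j1627 Ω = 1629∠87.4° Ω.
Step 4 — Source phasor: V = 32.5∠177.1° V = -32.46 + j1.644 V.
Step 5 — Ohm's law: I = V / Z_total = (-32.46 + j1.644) / (75.1 + j1627) = 8.974e-05 + j0.01995 A.
Step 6 — Convert to polar: |I| = 0.01995 A, ∠I = 89.7°.

I = 0.01995∠89.7° A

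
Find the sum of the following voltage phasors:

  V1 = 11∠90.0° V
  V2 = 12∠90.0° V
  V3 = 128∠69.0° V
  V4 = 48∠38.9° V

Step 1 — Convert each phasor to rectangular form:
  V1 = 11·(cos(90.0°) + j·sin(90.0°)) = 0 + j11 V
  V2 = 12·(cos(90.0°) + j·sin(90.0°)) = 0 + j12 V
  V3 = 128·(cos(69.0°) + j·sin(69.0°)) = 45.87 + j119.5 V
  V4 = 48·(cos(38.9°) + j·sin(38.9°)) = 37.36 + j30.14 V
Step 2 — Sum components: V_total = 83.23 + j172.6 V.
Step 3 — Convert to polar: |V_total| = 191.7 V, ∠V_total = 64.3°.

V_total = 191.7∠64.3° V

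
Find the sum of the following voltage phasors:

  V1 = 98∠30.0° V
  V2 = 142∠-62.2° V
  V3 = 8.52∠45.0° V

Step 1 — Convert each phasor to rectangular form:
  V1 = 98·(cos(30.0°) + j·sin(30.0°)) = 84.87 + j49 V
  V2 = 142·(cos(-62.2°) + j·sin(-62.2°)) = 66.23 - j125.6 V
  V3 = 8.52·(cos(45.0°) + j·sin(45.0°)) = 6.025 + j6.025 V
Step 2 — Sum components: V_total = 157.1 - j70.59 V.
Step 3 — Convert to polar: |V_total| = 172.2 V, ∠V_total = -24.2°.

V_total = 172.2∠-24.2° V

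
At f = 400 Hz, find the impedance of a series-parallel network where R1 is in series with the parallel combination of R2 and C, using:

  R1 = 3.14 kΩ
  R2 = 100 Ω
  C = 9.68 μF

Step 1 — Angular frequency: ω = 2π·f = 2π·400 = 2513 rad/s.
Step 2 — Component impedances:
  R1: Z = R = 3140 Ω
  R2: Z = R = 100 Ω
  C: Z = 1/(jωC) = -j/(ω·C) = 0 - j41.1 Ω
Step 3 — Parallel branch: R2 || C = 1/(1/R2 + 1/C) = 14.45 - j35.16 Ω.
Step 4 — Series with R1: Z_total = R1 + (R2 || C) = 3154 - j35.16 Ω = 3155∠-0.6° Ω.

Z = 3154 - j35.16 Ω = 3155∠-0.6° Ω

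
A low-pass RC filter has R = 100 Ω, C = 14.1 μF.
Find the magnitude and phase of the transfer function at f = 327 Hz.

Step 1 — Angular frequency: ω = 2π·327 = 2055 rad/s.
Step 2 — Transfer function: H(jω) = 1/(1 + jωRC).
Step 3 — Denominator: 1 + jωRC = 1 + j·2055·100·1.41e-05 = 1 + j2.897.
Step 4 — H = 0.1065 - j0.3084.
Step 5 — Magnitude: |H| = 0.3263 (-9.7 dB); phase: φ = -71.0°.

|H| = 0.3263 (-9.7 dB), φ = -71.0°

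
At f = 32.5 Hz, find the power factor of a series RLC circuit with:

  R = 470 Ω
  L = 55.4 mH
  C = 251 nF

Step 1 — Angular frequency: ω = 2π·f = 2π·32.5 = 204.2 rad/s.
Step 2 — Component impedances:
  R: Z = R = 470 Ω
  L: Z = jωL = j·204.2·0.0554 = 0 + j11.31 Ω
  C: Z = 1/(jωC) = -j/(ω·C) = 0 - j1.951e+04 Ω
Step 3 — Series combination: Z_total = R + L + C = 470 - j1.95e+04 Ω = 1.95e+04∠-88.6° Ω.
Step 4 — Power factor: PF = cos(φ) = Re(Z)/|Z| = 470/1.95e+04 = 0.0241.
Step 5 — Type: Im(Z) = -1.95e+04 ⇒ leading (phase φ = -88.6°).

PF = 0.0241 (leading, φ = -88.6°)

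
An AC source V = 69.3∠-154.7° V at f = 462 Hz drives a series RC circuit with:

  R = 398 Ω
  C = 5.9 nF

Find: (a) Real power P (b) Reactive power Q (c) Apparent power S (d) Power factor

Step 1 — Angular frequency: ω = 2π·f = 2π·462 = 2903 rad/s.
Step 2 — Component impedances:
  R: Z = R = 398 Ω
  C: Z = 1/(jωC) = -j/(ω·C) = 0 - j5.839e+04 Ω
Step 3 — Series combination: Z_total = R + C = 398 - j5.839e+04 Ω = 5.839e+04∠-89.6° Ω.
Step 4 — Source phasor: V = 69.3∠-154.7° V = -62.65 - j29.62 V.
Step 5 — Current: I = V / Z = 0.0004999 - j0.001076 A = 0.001187∠-65.1° A.
Step 6 — Complex power: S = V·I* = 0.0005606 - j0.08225 VA.
Step 7 — Real power: P = Re(S) = 0.0005606 W.
Step 8 — Reactive power: Q = Im(S) = -0.08225 VAR.
Step 9 — Apparent power: |S| = 0.08225 VA.
Step 10 — Power factor: PF = P/|S| = 0.006816 (leading).

(a) P = 0.0005606 W  (b) Q = -0.08225 VAR  (c) S = 0.08225 VA  (d) PF = 0.006816 (leading)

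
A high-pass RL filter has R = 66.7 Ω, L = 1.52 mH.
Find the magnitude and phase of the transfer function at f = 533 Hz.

Step 1 — Angular frequency: ω = 2π·533 = 3349 rad/s.
Step 2 — Transfer function: H(jω) = jωL/(R + jωL).
Step 3 — Numerator jωL = j·5.09; denominator R + jωL = 66.7 + j5.09.
Step 4 — H = 0.005791 + j0.07588.
Step 5 — Magnitude: |H| = 0.0761 (-22.4 dB); phase: φ = 85.6°.

|H| = 0.0761 (-22.4 dB), φ = 85.6°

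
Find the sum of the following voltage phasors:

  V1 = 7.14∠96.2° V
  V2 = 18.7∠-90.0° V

Step 1 — Convert each phasor to rectangular form:
  V1 = 7.14·(cos(96.2°) + j·sin(96.2°)) = -0.7711 + j7.098 V
  V2 = 18.7·(cos(-90.0°) + j·sin(-90.0°)) = 0 - j18.7 V
Step 2 — Sum components: V_total = -0.7711 - j11.6 V.
Step 3 — Convert to polar: |V_total| = 11.63 V, ∠V_total = -93.8°.

V_total = 11.63∠-93.8° V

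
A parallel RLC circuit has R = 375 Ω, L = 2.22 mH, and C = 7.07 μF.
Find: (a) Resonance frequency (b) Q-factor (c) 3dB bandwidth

Step 1 — Resonance: ω₀ = 1/√(LC) = 1/√(0.00222·7.07e-06) = 7982 rad/s.
Step 2 — f₀ = ω₀/(2π) = 1270 Hz.
Step 3 — Parallel Q: Q = R/(ω₀L) = 375/(7982·0.00222) = 21.16.
Step 4 — Bandwidth: Δω = ω₀/Q = 377.2 rad/s; BW = Δω/(2π) = 60.03 Hz.

(a) f₀ = 1270 Hz  (b) Q = 21.16  (c) BW = 60.03 Hz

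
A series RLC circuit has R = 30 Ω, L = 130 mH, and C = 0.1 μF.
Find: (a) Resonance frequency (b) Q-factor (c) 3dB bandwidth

Step 1 — Resonance: ω₀ = 1/√(LC) = 1/√(0.13·1e-07) = 8771 rad/s.
Step 2 — f₀ = ω₀/(2π) = 1396 Hz.
Step 3 — Series Q: Q = ω₀L/R = 8771·0.13/30 = 38.01.
Step 4 — Bandwidth: Δω = ω₀/Q = 230.8 rad/s; BW = Δω/(2π) = 36.73 Hz.

(a) f₀ = 1396 Hz  (b) Q = 38.01  (c) BW = 36.73 Hz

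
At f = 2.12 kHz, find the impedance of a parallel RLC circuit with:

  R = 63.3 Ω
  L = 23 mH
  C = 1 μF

Step 1 — Angular frequency: ω = 2π·f = 2π·2120 = 1.332e+04 rad/s.
Step 2 — Component impedances:
  R: Z = R = 63.3 Ω
  L: Z = jωL = j·1.332e+04·0.023 = 0 + j306.4 Ω
  C: Z = 1/(jωC) = -j/(ω·C) = 0 - j75.07 Ω
Step 3 — Parallel combination: 1/Z_total = 1/R + 1/L + 1/C; Z_total = 45.05 - j28.68 Ω = 53.4∠-32.5° Ω.

Z = 45.05 - j28.68 Ω = 53.4∠-32.5° Ω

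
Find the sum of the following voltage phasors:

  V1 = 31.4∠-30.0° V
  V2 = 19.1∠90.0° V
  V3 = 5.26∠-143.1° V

Step 1 — Convert each phasor to rectangular form:
  V1 = 31.4·(cos(-30.0°) + j·sin(-30.0°)) = 27.19 - j15.7 V
  V2 = 19.1·(cos(90.0°) + j·sin(90.0°)) = 0 + j19.1 V
  V3 = 5.26·(cos(-143.1°) + j·sin(-143.1°)) = -4.206 - j3.158 V
Step 2 — Sum components: V_total = 22.99 + j0.2418 V.
Step 3 — Convert to polar: |V_total| = 22.99 V, ∠V_total = 0.6°.

V_total = 22.99∠0.6° V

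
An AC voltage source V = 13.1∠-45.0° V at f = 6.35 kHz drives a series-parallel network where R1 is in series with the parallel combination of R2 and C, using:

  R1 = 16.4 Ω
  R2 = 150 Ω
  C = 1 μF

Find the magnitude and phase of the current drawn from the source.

Step 1 — Angular frequency: ω = 2π·f = 2π·6350 = 3.99e+04 rad/s.
Step 2 — Component impedances:
  R1: Z = R = 16.4 Ω
  R2: Z = R = 150 Ω
  C: Z = 1/(jωC) = -j/(ω·C) = 0 - j25.06 Ω
Step 3 — Parallel branch: R2 || C = 1/(1/R2 + 1/C) = 4.074 - j24.38 Ω.
Step 4 — Series with R1: Z_total = R1 + (R2 || C) = 20.47 - j24.38 Ω = 31.84∠-50.0° Ω.
Step 5 — Source phasor: V = 13.1∠-45.0° V = 9.263 - j9.263 V.
Step 6 — Ohm's law: I = V / Z_total = (9.263 - j9.263) / (20.47 - j24.38) = 0.4099 + j0.03572 A.
Step 7 — Convert to polar: |I| = 0.4114 A, ∠I = 5.0°.

I = 0.4114∠5.0° A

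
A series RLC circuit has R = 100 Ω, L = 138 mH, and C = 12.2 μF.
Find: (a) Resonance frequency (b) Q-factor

Step 1 — Resonance condition Im(Z)=0 gives ω₀ = 1/√(LC).
Step 2 — ω₀ = 1/√(0.138·1.22e-05) = 770.7 rad/s.
Step 3 — f₀ = ω₀/(2π) = 122.7 Hz.
Step 4 — Series Q: Q = ω₀L/R = 770.7·0.138/100 = 1.064.

(a) f₀ = 122.7 Hz  (b) Q = 1.064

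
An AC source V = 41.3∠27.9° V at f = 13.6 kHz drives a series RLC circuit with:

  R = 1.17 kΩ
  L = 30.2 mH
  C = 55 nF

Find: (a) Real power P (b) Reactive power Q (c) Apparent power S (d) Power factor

Step 1 — Angular frequency: ω = 2π·f = 2π·1.36e+04 = 8.545e+04 rad/s.
Step 2 — Component impedances:
  R: Z = R = 1170 Ω
  L: Z = jωL = j·8.545e+04·0.0302 = 0 + j2581 Ω
  C: Z = 1/(jωC) = -j/(ω·C) = 0 - j212.8 Ω
Step 3 — Series combination: Z_total = R + L + C = 1170 + j2368 Ω = 2641∠63.7° Ω.
Step 4 — Source phasor: V = 41.3∠27.9° V = 36.5 + j19.33 V.
Step 5 — Current: I = V / Z = 0.01268 - j0.009148 A = 0.01564∠-35.8° A.
Step 6 — Complex power: S = V·I* = 0.2861 + j0.579 VA.
Step 7 — Real power: P = Re(S) = 0.2861 W.
Step 8 — Reactive power: Q = Im(S) = 0.579 VAR.
Step 9 — Apparent power: |S| = 0.6458 VA.
Step 10 — Power factor: PF = P/|S| = 0.443 (lagging).

(a) P = 0.2861 W  (b) Q = 0.579 VAR  (c) S = 0.6458 VA  (d) PF = 0.443 (lagging)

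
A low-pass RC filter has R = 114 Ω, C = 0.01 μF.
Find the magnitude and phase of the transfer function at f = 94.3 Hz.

Step 1 — Angular frequency: ω = 2π·94.3 = 592.5 rad/s.
Step 2 — Transfer function: H(jω) = 1/(1 + jωRC).
Step 3 — Denominator: 1 + jωRC = 1 + j·592.5·114·1e-08 = 1 + j0.0006755.
Step 4 — H = 1 - j0.0006755.
Step 5 — Magnitude: |H| = 1 (-0.0 dB); phase: φ = -0.0°.

|H| = 1 (-0.0 dB), φ = -0.0°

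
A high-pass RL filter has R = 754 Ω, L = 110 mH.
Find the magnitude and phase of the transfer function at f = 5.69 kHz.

Step 1 — Angular frequency: ω = 2π·5690 = 3.575e+04 rad/s.
Step 2 — Transfer function: H(jω) = jωL/(R + jωL).
Step 3 — Numerator jωL = j·3933; denominator R + jωL = 754 + j3933.
Step 4 — H = 0.9645 + j0.1849.
Step 5 — Magnitude: |H| = 0.9821 (-0.2 dB); phase: φ = 10.9°.

|H| = 0.9821 (-0.2 dB), φ = 10.9°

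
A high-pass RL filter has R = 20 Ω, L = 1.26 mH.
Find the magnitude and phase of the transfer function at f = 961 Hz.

Step 1 — Angular frequency: ω = 2π·961 = 6038 rad/s.
Step 2 — Transfer function: H(jω) = jωL/(R + jωL).
Step 3 — Numerator jωL = j·7.608; denominator R + jωL = 20 + j7.608.
Step 4 — H = 0.1264 + j0.3323.
Step 5 — Magnitude: |H| = 0.3555 (-9.0 dB); phase: φ = 69.2°.

|H| = 0.3555 (-9.0 dB), φ = 69.2°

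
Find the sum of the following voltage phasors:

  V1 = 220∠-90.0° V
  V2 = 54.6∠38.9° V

Step 1 — Convert each phasor to rectangular form:
  V1 = 220·(cos(-90.0°) + j·sin(-90.0°)) = 0 - j220 V
  V2 = 54.6·(cos(38.9°) + j·sin(38.9°)) = 42.49 + j34.29 V
Step 2 — Sum components: V_total = 42.49 - j185.7 V.
Step 3 — Convert to polar: |V_total| = 190.5 V, ∠V_total = -77.1°.

V_total = 190.5∠-77.1° V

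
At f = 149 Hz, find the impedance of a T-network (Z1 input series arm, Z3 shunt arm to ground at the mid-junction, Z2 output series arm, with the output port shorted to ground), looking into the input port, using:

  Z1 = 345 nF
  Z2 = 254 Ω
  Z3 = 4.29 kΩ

Step 1 — Angular frequency: ω = 2π·f = 2π·149 = 936.2 rad/s.
Step 2 — Component impedances:
  Z1: Z = 1/(jωC) = -j/(ω·C) = 0 - j3096 Ω
  Z2: Z = R = 254 Ω
  Z3: Z = R = 4290 Ω
Step 3 — With the output port shorted to ground, the output series arm Z2 runs from the junction to ground; the shunt arm Z3 also runs from the junction to ground. They appear in parallel: Z3 || Z2 = 239.8 Ω.
Step 4 — Series with input arm Z1: Z_in = Z1 + (Z3 || Z2) = 239.8 - j3096 Ω = 3105∠-85.6° Ω.

Z = 239.8 - j3096 Ω = 3105∠-85.6° Ω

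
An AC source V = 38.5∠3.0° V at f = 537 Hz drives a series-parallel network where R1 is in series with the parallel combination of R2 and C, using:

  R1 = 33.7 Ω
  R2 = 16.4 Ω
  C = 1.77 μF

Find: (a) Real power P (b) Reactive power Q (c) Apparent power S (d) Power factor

Step 1 — Angular frequency: ω = 2π·f = 2π·537 = 3374 rad/s.
Step 2 — Component impedances:
  R1: Z = R = 33.7 Ω
  R2: Z = R = 16.4 Ω
  C: Z = 1/(jωC) = -j/(ω·C) = 0 - j167.4 Ω
Step 3 — Parallel branch: R2 || C = 1/(1/R2 + 1/C) = 16.24 - j1.591 Ω.
Step 4 — Series with R1: Z_total = R1 + (R2 || C) = 49.94 - j1.591 Ω = 49.97∠-1.8° Ω.
Step 5 — Source phasor: V = 38.5∠3.0° V = 38.45 + j2.015 V.
Step 6 — Current: I = V / Z = 0.7677 + j0.0648 A = 0.7705∠4.8° A.
Step 7 — Complex power: S = V·I* = 29.65 - j0.9445 VA.
Step 8 — Real power: P = Re(S) = 29.65 W.
Step 9 — Reactive power: Q = Im(S) = -0.9445 VAR.
Step 10 — Apparent power: |S| = 29.66 VA.
Step 11 — Power factor: PF = P/|S| = 0.9995 (leading).

(a) P = 29.65 W  (b) Q = -0.9445 VAR  (c) S = 29.66 VA  (d) PF = 0.9995 (leading)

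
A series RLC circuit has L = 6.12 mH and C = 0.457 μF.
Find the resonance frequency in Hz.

Step 1 — Resonance condition Im(Z)=0 gives ω₀ = 1/√(LC).
Step 2 — ω₀ = 1/√(0.00612·4.57e-07) = 1.891e+04 rad/s.
Step 3 — f₀ = ω₀/(2π) = 3009 Hz.

f₀ = 3009 Hz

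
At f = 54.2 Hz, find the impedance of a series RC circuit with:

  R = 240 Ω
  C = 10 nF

Step 1 — Angular frequency: ω = 2π·f = 2π·54.2 = 340.5 rad/s.
Step 2 — Component impedances:
  R: Z = R = 240 Ω
  C: Z = 1/(jωC) = -j/(ω·C) = 0 - j2.936e+05 Ω
Step 3 — Series combination: Z_total = R + C = 240 - j2.936e+05 Ω = 2.936e+05∠-90.0° Ω.

Z = 240 - j2.936e+05 Ω = 2.936e+05∠-90.0° Ω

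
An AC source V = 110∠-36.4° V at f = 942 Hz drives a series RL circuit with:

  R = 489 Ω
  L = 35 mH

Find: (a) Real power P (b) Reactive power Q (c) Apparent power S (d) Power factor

Step 1 — Angular frequency: ω = 2π·f = 2π·942 = 5919 rad/s.
Step 2 — Component impedances:
  R: Z = R = 489 Ω
  L: Z = jωL = j·5919·0.035 = 0 + j207.2 Ω
Step 3 — Series combination: Z_total = R + L = 489 + j207.2 Ω = 531.1∠23.0° Ω.
Step 4 — Source phasor: V = 110∠-36.4° V = 88.54 - j65.28 V.
Step 5 — Current: I = V / Z = 0.1056 - j0.1782 A = 0.2071∠-59.4° A.
Step 6 — Complex power: S = V·I* = 20.98 + j8.888 VA.
Step 7 — Real power: P = Re(S) = 20.98 W.
Step 8 — Reactive power: Q = Im(S) = 8.888 VAR.
Step 9 — Apparent power: |S| = 22.78 VA.
Step 10 — Power factor: PF = P/|S| = 0.9208 (lagging).

(a) P = 20.98 W  (b) Q = 8.888 VAR  (c) S = 22.78 VA  (d) PF = 0.9208 (lagging)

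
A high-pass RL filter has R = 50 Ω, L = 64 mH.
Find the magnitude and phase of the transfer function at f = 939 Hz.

Step 1 — Angular frequency: ω = 2π·939 = 5900 rad/s.
Step 2 — Transfer function: H(jω) = jωL/(R + jωL).
Step 3 — Numerator jωL = j·377.6; denominator R + jωL = 50 + j377.6.
Step 4 — H = 0.9828 + j0.1301.
Step 5 — Magnitude: |H| = 0.9913 (-0.1 dB); phase: φ = 7.5°.

|H| = 0.9913 (-0.1 dB), φ = 7.5°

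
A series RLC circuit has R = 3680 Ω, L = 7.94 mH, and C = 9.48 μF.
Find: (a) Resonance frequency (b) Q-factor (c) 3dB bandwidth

Step 1 — Resonance condition Im(Z)=0 gives ω₀ = 1/√(LC).
Step 2 — ω₀ = 1/√(0.00794·9.48e-06) = 3645 rad/s.
Step 3 — f₀ = ω₀/(2π) = 580.1 Hz.
Step 4 — Series Q: Q = ω₀L/R = 3645·0.00794/3680 = 0.007864.
Step 5 — 3dB bandwidth: Δω = ω₀/Q = 4.635e+05 rad/s; BW = Δω/(2π) = 7.376e+04 Hz.

(a) f₀ = 580.1 Hz  (b) Q = 0.007864  (c) BW = 7.376e+04 Hz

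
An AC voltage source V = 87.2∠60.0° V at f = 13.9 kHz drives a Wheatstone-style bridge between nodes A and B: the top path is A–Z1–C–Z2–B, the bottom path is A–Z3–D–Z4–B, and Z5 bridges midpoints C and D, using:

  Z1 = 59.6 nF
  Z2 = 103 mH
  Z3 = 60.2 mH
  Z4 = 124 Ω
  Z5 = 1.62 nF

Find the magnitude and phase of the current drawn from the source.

Step 1 — Angular frequency: ω = 2π·f = 2π·1.39e+04 = 8.734e+04 rad/s.
Step 2 — Component impedances:
  Z1: Z = 1/(jωC) = -j/(ω·C) = 0 - j192.1 Ω
  Z2: Z = jωL = j·8.734e+04·0.103 = 0 + j8996 Ω
  Z3: Z = jωL = j·8.734e+04·0.0602 = 0 + j5258 Ω
  Z4: Z = R = 124 Ω
  Z5: Z = 1/(jωC) = -j/(ω·C) = 0 - j7068 Ω
Step 3 — Bridge requires nodal analysis (the Z5 bridge couples midpoints C and D, so the two paths cannot be reduced to a simple series/parallel combination). Setting node B to ground and injecting 1 A at node A, the 3-node admittance system at A, C, D solves to V_A = Z_AB = 11.88 + j6248 Ω = 6248∠89.9° Ω.
Step 4 — Source phasor: V = 87.2∠60.0° V = 43.6 + j75.52 V.
Step 5 — Ohm's law: I = V / Z_total = (43.6 + j75.52) / (11.88 + j6248) = 0.0121 - j0.006955 A.
Step 6 — Convert to polar: |I| = 0.01396 A, ∠I = -29.9°.

I = 0.01396∠-29.9° A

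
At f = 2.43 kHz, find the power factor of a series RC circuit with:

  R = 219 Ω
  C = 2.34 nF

Step 1 — Angular frequency: ω = 2π·f = 2π·2430 = 1.527e+04 rad/s.
Step 2 — Component impedances:
  R: Z = R = 219 Ω
  C: Z = 1/(jωC) = -j/(ω·C) = 0 - j2.799e+04 Ω
Step 3 — Series combination: Z_total = R + C = 219 - j2.799e+04 Ω = 2.799e+04∠-89.6° Ω.
Step 4 — Power factor: PF = cos(φ) = Re(Z)/|Z| = 219/2.799e+04 = 0.007824.
Step 5 — Type: Im(Z) = -2.799e+04 ⇒ leading (phase φ = -89.6°).

PF = 0.007824 (leading, φ = -89.6°)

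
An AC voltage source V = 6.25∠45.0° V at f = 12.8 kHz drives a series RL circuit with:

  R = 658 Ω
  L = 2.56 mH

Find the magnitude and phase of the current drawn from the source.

Step 1 — Angular frequency: ω = 2π·f = 2π·1.28e+04 = 8.042e+04 rad/s.
Step 2 — Component impedances:
  R: Z = R = 658 Ω
  L: Z = jωL = j·8.042e+04·0.00256 = 0 + j205.9 Ω
Step 3 — Series combination: Z_total = R + L = 658 + j205.9 Ω = 689.5∠17.4° Ω.
Step 4 — Source phasor: V = 6.25∠45.0° V = 4.419 + j4.419 V.
Step 5 — Ohm's law: I = V / Z_total = (4.419 + j4.419) / (658 + j205.9) = 0.008032 + j0.004203 A.
Step 6 — Convert to polar: |I| = 0.009065 A, ∠I = 27.6°.

I = 0.009065∠27.6° A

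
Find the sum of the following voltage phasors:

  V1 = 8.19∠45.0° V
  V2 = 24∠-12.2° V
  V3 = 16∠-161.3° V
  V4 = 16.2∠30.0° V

Step 1 — Convert each phasor to rectangular form:
  V1 = 8.19·(cos(45.0°) + j·sin(45.0°)) = 5.791 + j5.791 V
  V2 = 24·(cos(-12.2°) + j·sin(-12.2°)) = 23.46 - j5.072 V
  V3 = 16·(cos(-161.3°) + j·sin(-161.3°)) = -15.16 - j5.13 V
  V4 = 16.2·(cos(30.0°) + j·sin(30.0°)) = 14.03 + j8.1 V
Step 2 — Sum components: V_total = 28.12 + j3.69 V.
Step 3 — Convert to polar: |V_total| = 28.36 V, ∠V_total = 7.5°.

V_total = 28.36∠7.5° V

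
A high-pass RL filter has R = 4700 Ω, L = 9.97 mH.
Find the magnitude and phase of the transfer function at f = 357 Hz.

Step 1 — Angular frequency: ω = 2π·357 = 2243 rad/s.
Step 2 — Transfer function: H(jω) = jωL/(R + jωL).
Step 3 — Numerator jωL = j·22.36; denominator R + jωL = 4700 + j22.36.
Step 4 — H = 2.264e-05 + j0.004758.
Step 5 — Magnitude: |H| = 0.004758 (-46.5 dB); phase: φ = 89.7°.

|H| = 0.004758 (-46.5 dB), φ = 89.7°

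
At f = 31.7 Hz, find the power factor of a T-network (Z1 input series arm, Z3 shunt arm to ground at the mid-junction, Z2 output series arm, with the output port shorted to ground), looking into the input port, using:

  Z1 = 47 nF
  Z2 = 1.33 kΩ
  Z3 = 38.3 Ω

Step 1 — Angular frequency: ω = 2π·f = 2π·31.7 = 199.2 rad/s.
Step 2 — Component impedances:
  Z1: Z = 1/(jωC) = -j/(ω·C) = 0 - j1.068e+05 Ω
  Z2: Z = R = 1330 Ω
  Z3: Z = R = 38.3 Ω
Step 3 — With the output port shorted to ground, the output series arm Z2 runs from the junction to ground; the shunt arm Z3 also runs from the junction to ground. They appear in parallel: Z3 || Z2 = 37.23 Ω.
Step 4 — Series with input arm Z1: Z_in = Z1 + (Z3 || Z2) = 37.23 - j1.068e+05 Ω = 1.068e+05∠-90.0° Ω.
Step 5 — Power factor: PF = cos(φ) = Re(Z)/|Z| = 37.228/1.0682e+05 = 0.0003485.
Step 6 — Type: Im(Z) = -1.068e+05 ⇒ leading (phase φ = -90.0°).

PF = 0.0003485 (leading, φ = -90.0°)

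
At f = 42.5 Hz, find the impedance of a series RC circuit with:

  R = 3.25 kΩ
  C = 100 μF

Step 1 — Angular frequency: ω = 2π·f = 2π·42.5 = 267 rad/s.
Step 2 — Component impedances:
  R: Z = R = 3250 Ω
  C: Z = 1/(jωC) = -j/(ω·C) = 0 - j37.45 Ω
Step 3 — Series combination: Z_total = R + C = 3250 - j37.45 Ω = 3250∠-0.7° Ω.

Z = 3250 - j37.45 Ω = 3250∠-0.7° Ω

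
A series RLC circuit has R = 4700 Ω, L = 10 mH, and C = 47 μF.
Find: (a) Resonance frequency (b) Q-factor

Step 1 — Resonance condition Im(Z)=0 gives ω₀ = 1/√(LC).
Step 2 — ω₀ = 1/√(0.01·4.7e-05) = 1459 rad/s.
Step 3 — f₀ = ω₀/(2π) = 232.2 Hz.
Step 4 — Series Q: Q = ω₀L/R = 1459·0.01/4700 = 0.003104.

(a) f₀ = 232.2 Hz  (b) Q = 0.003104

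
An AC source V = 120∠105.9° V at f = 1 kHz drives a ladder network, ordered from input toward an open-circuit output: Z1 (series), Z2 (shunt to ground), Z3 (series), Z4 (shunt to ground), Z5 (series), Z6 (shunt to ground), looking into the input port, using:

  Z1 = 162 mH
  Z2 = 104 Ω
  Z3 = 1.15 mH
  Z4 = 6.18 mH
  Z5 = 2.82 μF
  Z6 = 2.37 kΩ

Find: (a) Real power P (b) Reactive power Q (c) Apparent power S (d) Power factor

Step 1 — Angular frequency: ω = 2π·f = 2π·1000 = 6283 rad/s.
Step 2 — Component impedances:
  Z1: Z = jωL = j·6283·0.162 = 0 + j1018 Ω
  Z2: Z = R = 104 Ω
  Z3: Z = jωL = j·6283·0.00115 = 0 + j7.226 Ω
  Z4: Z = jωL = j·6283·0.00618 = 0 + j38.83 Ω
  Z5: Z = 1/(jωC) = -j/(ω·C) = 0 - j56.44 Ω
  Z6: Z = R = 2370 Ω
Step 3 — Ladder network (open output): work backward from the far end, alternating series and parallel combinations. Z_in = 17.41 + j1056 Ω = 1056∠89.1° Ω.
Step 4 — Source phasor: V = 120∠105.9° V = -32.88 + j115.4 V.
Step 5 — Current: I = V / Z = 0.1087 + j0.03292 A = 0.1136∠16.8° A.
Step 6 — Complex power: S = V·I* = 0.2248 + j13.63 VA.
Step 7 — Real power: P = Re(S) = 0.2248 W.
Step 8 — Reactive power: Q = Im(S) = 13.63 VAR.
Step 9 — Apparent power: |S| = 13.63 VA.
Step 10 — Power factor: PF = P/|S| = 0.01649 (lagging).

(a) P = 0.2248 W  (b) Q = 13.63 VAR  (c) S = 13.63 VA  (d) PF = 0.01649 (lagging)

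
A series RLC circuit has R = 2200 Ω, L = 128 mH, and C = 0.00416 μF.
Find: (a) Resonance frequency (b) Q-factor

Step 1 — Resonance condition Im(Z)=0 gives ω₀ = 1/√(LC).
Step 2 — ω₀ = 1/√(0.128·4.16e-09) = 4.334e+04 rad/s.
Step 3 — f₀ = ω₀/(2π) = 6897 Hz.
Step 4 — Series Q: Q = ω₀L/R = 4.334e+04·0.128/2200 = 2.521.

(a) f₀ = 6897 Hz  (b) Q = 2.521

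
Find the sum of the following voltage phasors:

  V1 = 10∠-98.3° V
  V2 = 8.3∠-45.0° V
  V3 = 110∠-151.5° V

Step 1 — Convert each phasor to rectangular form:
  V1 = 10·(cos(-98.3°) + j·sin(-98.3°)) = -1.444 - j9.895 V
  V2 = 8.3·(cos(-45.0°) + j·sin(-45.0°)) = 5.869 - j5.869 V
  V3 = 110·(cos(-151.5°) + j·sin(-151.5°)) = -96.67 - j52.49 V
Step 2 — Sum components: V_total = -92.24 - j68.25 V.
Step 3 — Convert to polar: |V_total| = 114.7 V, ∠V_total = -143.5°.

V_total = 114.7∠-143.5° V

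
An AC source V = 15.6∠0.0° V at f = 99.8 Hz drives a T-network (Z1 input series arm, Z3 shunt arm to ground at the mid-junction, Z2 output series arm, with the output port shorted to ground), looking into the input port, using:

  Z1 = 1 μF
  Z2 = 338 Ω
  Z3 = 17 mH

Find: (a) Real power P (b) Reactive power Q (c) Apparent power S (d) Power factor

Step 1 — Angular frequency: ω = 2π·f = 2π·99.8 = 627.1 rad/s.
Step 2 — Component impedances:
  Z1: Z = 1/(jωC) = -j/(ω·C) = 0 - j1595 Ω
  Z2: Z = R = 338 Ω
  Z3: Z = jωL = j·627.1·0.017 = 0 + j10.66 Ω
Step 3 — With the output port shorted to ground, the output series arm Z2 runs from the junction to ground; the shunt arm Z3 also runs from the junction to ground. They appear in parallel: Z3 || Z2 = 0.3359 + j10.65 Ω.
Step 4 — Series with input arm Z1: Z_in = Z1 + (Z3 || Z2) = 0.3359 - j1584 Ω = 1584∠-90.0° Ω.
Step 5 — Source phasor: V = 15.6∠0.0° V = 15.6 V.
Step 6 — Current: I = V / Z = 2.088e-06 + j0.009848 A = 0.009848∠90.0° A.
Step 7 — Complex power: S = V·I* = 3.257e-05 - j0.1536 VA.
Step 8 — Real power: P = Re(S) = 3.257e-05 W.
Step 9 — Reactive power: Q = Im(S) = -0.1536 VAR.
Step 10 — Apparent power: |S| = 0.1536 VA.
Step 11 — Power factor: PF = P/|S| = 0.000212 (leading).

(a) P = 3.257e-05 W  (b) Q = -0.1536 VAR  (c) S = 0.1536 VA  (d) PF = 0.000212 (leading)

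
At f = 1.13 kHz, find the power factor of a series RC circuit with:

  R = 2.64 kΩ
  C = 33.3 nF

Step 1 — Angular frequency: ω = 2π·f = 2π·1130 = 7100 rad/s.
Step 2 — Component impedances:
  R: Z = R = 2640 Ω
  C: Z = 1/(jωC) = -j/(ω·C) = 0 - j4230 Ω
Step 3 — Series combination: Z_total = R + C = 2640 - j4230 Ω = 4986∠-58.0° Ω.
Step 4 — Power factor: PF = cos(φ) = Re(Z)/|Z| = 2640/4986 = 0.5295.
Step 5 — Type: Im(Z) = -4230 ⇒ leading (phase φ = -58.0°).

PF = 0.5295 (leading, φ = -58.0°)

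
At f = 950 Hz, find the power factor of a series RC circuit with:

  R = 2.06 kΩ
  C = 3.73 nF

Step 1 — Angular frequency: ω = 2π·f = 2π·950 = 5969 rad/s.
Step 2 — Component impedances:
  R: Z = R = 2060 Ω
  C: Z = 1/(jωC) = -j/(ω·C) = 0 - j4.491e+04 Ω
Step 3 — Series combination: Z_total = R + C = 2060 - j4.491e+04 Ω = 4.496e+04∠-87.4° Ω.
Step 4 — Power factor: PF = cos(φ) = Re(Z)/|Z| = 2060/4.496e+04 = 0.04582.
Step 5 — Type: Im(Z) = -4.491e+04 ⇒ leading (phase φ = -87.4°).

PF = 0.04582 (leading, φ = -87.4°)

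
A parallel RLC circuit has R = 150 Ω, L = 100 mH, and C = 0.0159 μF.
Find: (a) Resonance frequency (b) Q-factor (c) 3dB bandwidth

Step 1 — Resonance: ω₀ = 1/√(LC) = 1/√(0.1·1.59e-08) = 2.508e+04 rad/s.
Step 2 — f₀ = ω₀/(2π) = 3991 Hz.
Step 3 — Parallel Q: Q = R/(ω₀L) = 150/(2.508e+04·0.1) = 0.05981.
Step 4 — Bandwidth: Δω = ω₀/Q = 4.193e+05 rad/s; BW = Δω/(2π) = 6.673e+04 Hz.

(a) f₀ = 3991 Hz  (b) Q = 0.05981  (c) BW = 6.673e+04 Hz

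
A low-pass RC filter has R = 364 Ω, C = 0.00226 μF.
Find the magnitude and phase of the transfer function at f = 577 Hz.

Step 1 — Angular frequency: ω = 2π·577 = 3625 rad/s.
Step 2 — Transfer function: H(jω) = 1/(1 + jωRC).
Step 3 — Denominator: 1 + jωRC = 1 + j·3625·364·2.26e-09 = 1 + j0.002982.
Step 4 — H = 1 - j0.002982.
Step 5 — Magnitude: |H| = 1 (-0.0 dB); phase: φ = -0.2°.

|H| = 1 (-0.0 dB), φ = -0.2°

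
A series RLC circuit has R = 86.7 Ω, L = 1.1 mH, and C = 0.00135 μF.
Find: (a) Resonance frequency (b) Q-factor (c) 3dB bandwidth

Step 1 — Resonance: ω₀ = 1/√(LC) = 1/√(0.0011·1.35e-09) = 8.206e+05 rad/s.
Step 2 — f₀ = ω₀/(2π) = 1.306e+05 Hz.
Step 3 — Series Q: Q = ω₀L/R = 8.206e+05·0.0011/86.7 = 10.41.
Step 4 — Bandwidth: Δω = ω₀/Q = 7.882e+04 rad/s; BW = Δω/(2π) = 1.254e+04 Hz.

(a) f₀ = 1.306e+05 Hz  (b) Q = 10.41  (c) BW = 1.254e+04 Hz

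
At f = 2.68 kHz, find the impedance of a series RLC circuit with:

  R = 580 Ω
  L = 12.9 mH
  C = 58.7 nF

Step 1 — Angular frequency: ω = 2π·f = 2π·2680 = 1.684e+04 rad/s.
Step 2 — Component impedances:
  R: Z = R = 580 Ω
  L: Z = jωL = j·1.684e+04·0.0129 = 0 + j217.2 Ω
  C: Z = 1/(jωC) = -j/(ω·C) = 0 - j1012 Ω
Step 3 — Series combination: Z_total = R + L + C = 580 - j794.5 Ω = 983.7∠-53.9° Ω.

Z = 580 - j794.5 Ω = 983.7∠-53.9° Ω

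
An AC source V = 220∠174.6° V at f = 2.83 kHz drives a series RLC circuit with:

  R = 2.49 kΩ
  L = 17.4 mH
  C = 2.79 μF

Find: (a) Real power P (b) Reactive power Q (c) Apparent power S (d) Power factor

Step 1 — Angular frequency: ω = 2π·f = 2π·2830 = 1.778e+04 rad/s.
Step 2 — Component impedances:
  R: Z = R = 2490 Ω
  L: Z = jωL = j·1.778e+04·0.0174 = 0 + j309.4 Ω
  C: Z = 1/(jωC) = -j/(ω·C) = 0 - j20.16 Ω
Step 3 — Series combination: Z_total = R + L + C = 2490 + j289.2 Ω = 2507∠6.6° Ω.
Step 4 — Source phasor: V = 220∠174.6° V = -219 + j20.7 V.
Step 5 — Current: I = V / Z = -0.08584 + j0.01829 A = 0.08776∠168.0° A.
Step 6 — Complex power: S = V·I* = 19.18 + j2.228 VA.
Step 7 — Real power: P = Re(S) = 19.18 W.
Step 8 — Reactive power: Q = Im(S) = 2.228 VAR.
Step 9 — Apparent power: |S| = 19.31 VA.
Step 10 — Power factor: PF = P/|S| = 0.9933 (lagging).

(a) P = 19.18 W  (b) Q = 2.228 VAR  (c) S = 19.31 VA  (d) PF = 0.9933 (lagging)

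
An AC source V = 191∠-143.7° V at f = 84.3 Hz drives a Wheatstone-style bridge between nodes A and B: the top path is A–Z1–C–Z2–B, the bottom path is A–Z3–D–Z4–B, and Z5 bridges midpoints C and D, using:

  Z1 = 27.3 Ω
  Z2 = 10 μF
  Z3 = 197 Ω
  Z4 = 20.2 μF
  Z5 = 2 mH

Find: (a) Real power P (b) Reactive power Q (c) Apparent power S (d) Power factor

Step 1 — Angular frequency: ω = 2π·f = 2π·84.3 = 529.7 rad/s.
Step 2 — Component impedances:
  Z1: Z = R = 27.3 Ω
  Z2: Z = 1/(jωC) = -j/(ω·C) = 0 - j188.8 Ω
  Z3: Z = R = 197 Ω
  Z4: Z = 1/(jωC) = -j/(ω·C) = 0 - j93.46 Ω
  Z5: Z = jωL = j·529.7·0.002 = 0 + j1.059 Ω
Step 3 — Bridge requires nodal analysis (the Z5 bridge couples midpoints C and D, so the two paths cannot be reduced to a simple series/parallel combination). Setting node B to ground and injecting 1 A at node A, the 3-node admittance system at A, C, D solves to V_A = Z_AB = 23.98 - j62.2 Ω = 66.66∠-68.9° Ω.
Step 4 — Source phasor: V = 191∠-143.7° V = -153.9 - j113.1 V.
Step 5 — Current: I = V / Z = 0.7521 - j2.765 A = 2.865∠-74.8° A.
Step 6 — Complex power: S = V·I* = 196.9 - j510.6 VA.
Step 7 — Real power: P = Re(S) = 196.9 W.
Step 8 — Reactive power: Q = Im(S) = -510.6 VAR.
Step 9 — Apparent power: |S| = 547.3 VA.
Step 10 — Power factor: PF = P/|S| = 0.3597 (leading).

(a) P = 196.9 W  (b) Q = -510.6 VAR  (c) S = 547.3 VA  (d) PF = 0.3597 (leading)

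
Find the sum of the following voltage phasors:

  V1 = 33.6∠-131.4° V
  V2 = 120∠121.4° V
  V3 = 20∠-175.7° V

Step 1 — Convert each phasor to rectangular form:
  V1 = 33.6·(cos(-131.4°) + j·sin(-131.4°)) = -22.22 - j25.2 V
  V2 = 120·(cos(121.4°) + j·sin(121.4°)) = -62.52 + j102.4 V
  V3 = 20·(cos(-175.7°) + j·sin(-175.7°)) = -19.94 - j1.5 V
Step 2 — Sum components: V_total = -104.7 + j75.72 V.
Step 3 — Convert to polar: |V_total| = 129.2 V, ∠V_total = 144.1°.

V_total = 129.2∠144.1° V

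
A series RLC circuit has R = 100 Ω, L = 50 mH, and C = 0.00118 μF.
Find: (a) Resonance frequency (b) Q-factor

Step 1 — Resonance condition Im(Z)=0 gives ω₀ = 1/√(LC).
Step 2 — ω₀ = 1/√(0.05·1.18e-09) = 1.302e+05 rad/s.
Step 3 — f₀ = ω₀/(2π) = 2.072e+04 Hz.
Step 4 — Series Q: Q = ω₀L/R = 1.302e+05·0.05/100 = 65.09.

(a) f₀ = 2.072e+04 Hz  (b) Q = 65.09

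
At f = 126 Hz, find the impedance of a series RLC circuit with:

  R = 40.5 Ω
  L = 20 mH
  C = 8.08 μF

Step 1 — Angular frequency: ω = 2π·f = 2π·126 = 791.7 rad/s.
Step 2 — Component impedances:
  R: Z = R = 40.5 Ω
  L: Z = jωL = j·791.7·0.02 = 0 + j15.83 Ω
  C: Z = 1/(jωC) = -j/(ω·C) = 0 - j156.3 Ω
Step 3 — Series combination: Z_total = R + L + C = 40.5 - j140.5 Ω = 146.2∠-73.9° Ω.

Z = 40.5 - j140.5 Ω = 146.2∠-73.9° Ω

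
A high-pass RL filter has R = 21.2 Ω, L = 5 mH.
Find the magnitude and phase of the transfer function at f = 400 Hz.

Step 1 — Angular frequency: ω = 2π·400 = 2513 rad/s.
Step 2 — Transfer function: H(jω) = jωL/(R + jωL).
Step 3 — Numerator jωL = j·12.57; denominator R + jωL = 21.2 + j12.57.
Step 4 — H = 0.26 + j0.4386.
Step 5 — Magnitude: |H| = 0.5099 (-5.9 dB); phase: φ = 59.3°.

|H| = 0.5099 (-5.9 dB), φ = 59.3°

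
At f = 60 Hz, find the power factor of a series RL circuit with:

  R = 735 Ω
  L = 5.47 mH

Step 1 — Angular frequency: ω = 2π·f = 2π·60 = 377 rad/s.
Step 2 — Component impedances:
  R: Z = R = 735 Ω
  L: Z = jωL = j·377·0.00547 = 0 + j2.062 Ω
Step 3 — Series combination: Z_total = R + L = 735 + j2.062 Ω = 735∠0.2° Ω.
Step 4 — Power factor: PF = cos(φ) = Re(Z)/|Z| = 735/735 = 1.
Step 5 — Type: Im(Z) = 2.062 ⇒ lagging (phase φ = 0.2°).

PF = 1 (lagging, φ = 0.2°)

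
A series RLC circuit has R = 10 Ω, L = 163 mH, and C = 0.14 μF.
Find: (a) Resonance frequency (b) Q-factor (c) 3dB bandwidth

Step 1 — Resonance: ω₀ = 1/√(LC) = 1/√(0.163·1.4e-07) = 6620 rad/s.
Step 2 — f₀ = ω₀/(2π) = 1054 Hz.
Step 3 — Series Q: Q = ω₀L/R = 6620·0.163/10 = 107.9.
Step 4 — Bandwidth: Δω = ω₀/Q = 61.35 rad/s; BW = Δω/(2π) = 9.764 Hz.

(a) f₀ = 1054 Hz  (b) Q = 107.9  (c) BW = 9.764 Hz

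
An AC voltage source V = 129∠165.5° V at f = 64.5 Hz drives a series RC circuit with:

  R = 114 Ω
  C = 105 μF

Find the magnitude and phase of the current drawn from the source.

Step 1 — Angular frequency: ω = 2π·f = 2π·64.5 = 405.3 rad/s.
Step 2 — Component impedances:
  R: Z = R = 114 Ω
  C: Z = 1/(jωC) = -j/(ω·C) = 0 - j23.5 Ω
Step 3 — Series combination: Z_total = R + C = 114 - j23.5 Ω = 116.4∠-11.6° Ω.
Step 4 — Source phasor: V = 129∠165.5° V = -124.9 + j32.3 V.
Step 5 — Ohm's law: I = V / Z_total = (-124.9 + j32.3) / (114 - j23.5) = -1.107 + j0.05515 A.
Step 6 — Convert to polar: |I| = 1.108 A, ∠I = 177.1°.

I = 1.108∠177.1° A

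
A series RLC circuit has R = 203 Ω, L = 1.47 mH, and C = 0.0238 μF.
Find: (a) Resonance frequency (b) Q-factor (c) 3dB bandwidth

Step 1 — Resonance: ω₀ = 1/√(LC) = 1/√(0.00147·2.38e-08) = 1.691e+05 rad/s.
Step 2 — f₀ = ω₀/(2π) = 2.691e+04 Hz.
Step 3 — Series Q: Q = ω₀L/R = 1.691e+05·0.00147/203 = 1.224.
Step 4 — Bandwidth: Δω = ω₀/Q = 1.381e+05 rad/s; BW = Δω/(2π) = 2.198e+04 Hz.

(a) f₀ = 2.691e+04 Hz  (b) Q = 1.224  (c) BW = 2.198e+04 Hz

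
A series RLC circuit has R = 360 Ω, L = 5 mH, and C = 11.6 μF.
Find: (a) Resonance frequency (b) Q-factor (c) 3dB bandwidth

Step 1 — Resonance: ω₀ = 1/√(LC) = 1/√(0.005·1.16e-05) = 4152 rad/s.
Step 2 — f₀ = ω₀/(2π) = 660.9 Hz.
Step 3 — Series Q: Q = ω₀L/R = 4152·0.005/360 = 0.05767.
Step 4 — Bandwidth: Δω = ω₀/Q = 7.2e+04 rad/s; BW = Δω/(2π) = 1.146e+04 Hz.

(a) f₀ = 660.9 Hz  (b) Q = 0.05767  (c) BW = 1.146e+04 Hz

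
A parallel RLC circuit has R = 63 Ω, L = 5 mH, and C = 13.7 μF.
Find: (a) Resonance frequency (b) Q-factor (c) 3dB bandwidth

Step 1 — Resonance: ω₀ = 1/√(LC) = 1/√(0.005·1.37e-05) = 3821 rad/s.
Step 2 — f₀ = ω₀/(2π) = 608.1 Hz.
Step 3 — Parallel Q: Q = R/(ω₀L) = 63/(3821·0.005) = 3.298.
Step 4 — Bandwidth: Δω = ω₀/Q = 1159 rad/s; BW = Δω/(2π) = 184.4 Hz.

(a) f₀ = 608.1 Hz  (b) Q = 3.298  (c) BW = 184.4 Hz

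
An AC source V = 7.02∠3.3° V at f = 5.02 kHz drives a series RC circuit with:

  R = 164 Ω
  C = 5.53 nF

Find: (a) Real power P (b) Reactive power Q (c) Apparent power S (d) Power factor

Step 1 — Angular frequency: ω = 2π·f = 2π·5020 = 3.154e+04 rad/s.
Step 2 — Component impedances:
  R: Z = R = 164 Ω
  C: Z = 1/(jωC) = -j/(ω·C) = 0 - j5733 Ω
Step 3 — Series combination: Z_total = R + C = 164 - j5733 Ω = 5735∠-88.4° Ω.
Step 4 — Source phasor: V = 7.02∠3.3° V = 7.008 + j0.4041 V.
Step 5 — Current: I = V / Z = -3.549e-05 + j0.001223 A = 0.001224∠91.7° A.
Step 6 — Complex power: S = V·I* = 0.0002457 - j0.008589 VA.
Step 7 — Real power: P = Re(S) = 0.0002457 W.
Step 8 — Reactive power: Q = Im(S) = -0.008589 VAR.
Step 9 — Apparent power: |S| = 0.008592 VA.
Step 10 — Power factor: PF = P/|S| = 0.02859 (leading).

(a) P = 0.0002457 W  (b) Q = -0.008589 VAR  (c) S = 0.008592 VA  (d) PF = 0.02859 (leading)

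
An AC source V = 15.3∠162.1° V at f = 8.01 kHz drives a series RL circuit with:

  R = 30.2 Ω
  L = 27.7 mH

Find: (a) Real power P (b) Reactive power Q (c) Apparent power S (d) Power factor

Step 1 — Angular frequency: ω = 2π·f = 2π·8010 = 5.033e+04 rad/s.
Step 2 — Component impedances:
  R: Z = R = 30.2 Ω
  L: Z = jωL = j·5.033e+04·0.0277 = 0 + j1394 Ω
Step 3 — Series combination: Z_total = R + L = 30.2 + j1394 Ω = 1394∠88.8° Ω.
Step 4 — Source phasor: V = 15.3∠162.1° V = -14.56 + j4.703 V.
Step 5 — Current: I = V / Z = 0.003145 + j0.01051 A = 0.01097∠73.3° A.
Step 6 — Complex power: S = V·I* = 0.003636 + j0.1678 VA.
Step 7 — Real power: P = Re(S) = 0.003636 W.
Step 8 — Reactive power: Q = Im(S) = 0.1678 VAR.
Step 9 — Apparent power: |S| = 0.1679 VA.
Step 10 — Power factor: PF = P/|S| = 0.02166 (lagging).

(a) P = 0.003636 W  (b) Q = 0.1678 VAR  (c) S = 0.1679 VA  (d) PF = 0.02166 (lagging)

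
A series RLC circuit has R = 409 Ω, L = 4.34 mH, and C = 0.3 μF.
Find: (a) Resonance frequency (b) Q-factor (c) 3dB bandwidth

Step 1 — Resonance condition Im(Z)=0 gives ω₀ = 1/√(LC).
Step 2 — ω₀ = 1/√(0.00434·3e-07) = 2.771e+04 rad/s.
Step 3 — f₀ = ω₀/(2π) = 4411 Hz.
Step 4 — Series Q: Q = ω₀L/R = 2.771e+04·0.00434/409 = 0.2941.
Step 5 — 3dB bandwidth: Δω = ω₀/Q = 9.424e+04 rad/s; BW = Δω/(2π) = 1.5e+04 Hz.

(a) f₀ = 4411 Hz  (b) Q = 0.2941  (c) BW = 1.5e+04 Hz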